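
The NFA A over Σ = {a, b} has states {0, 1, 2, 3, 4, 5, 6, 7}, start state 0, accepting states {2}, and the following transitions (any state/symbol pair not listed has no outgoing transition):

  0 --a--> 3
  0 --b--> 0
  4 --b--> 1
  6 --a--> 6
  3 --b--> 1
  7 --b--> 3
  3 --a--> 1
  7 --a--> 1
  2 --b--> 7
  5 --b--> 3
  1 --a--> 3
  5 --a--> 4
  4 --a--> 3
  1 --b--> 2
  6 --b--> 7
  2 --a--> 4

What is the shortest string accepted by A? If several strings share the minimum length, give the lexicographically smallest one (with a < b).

aab

A breadth-first search from 0 reaches an accepting state first via the path 0 → 3 → 1 → 2 on input aab.
No string of length < 3 is accepted (BFS exhausts all shorter strings without reaching an accepting state), and aab is the lexicographically least accepting string of length 3.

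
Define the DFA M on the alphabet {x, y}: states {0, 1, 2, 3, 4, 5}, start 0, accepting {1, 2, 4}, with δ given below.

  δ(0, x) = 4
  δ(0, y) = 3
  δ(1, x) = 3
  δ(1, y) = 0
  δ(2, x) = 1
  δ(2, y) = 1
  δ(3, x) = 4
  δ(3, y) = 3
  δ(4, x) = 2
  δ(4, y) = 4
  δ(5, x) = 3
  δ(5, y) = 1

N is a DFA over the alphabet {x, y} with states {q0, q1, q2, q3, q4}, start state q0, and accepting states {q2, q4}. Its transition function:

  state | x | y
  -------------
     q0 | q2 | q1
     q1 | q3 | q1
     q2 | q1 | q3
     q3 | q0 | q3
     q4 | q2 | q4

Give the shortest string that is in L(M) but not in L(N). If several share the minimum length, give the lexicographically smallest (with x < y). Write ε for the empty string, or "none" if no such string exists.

xx

The string xx is accepted by M but not by N.
No shorter string lies in the difference, and xx is the lexicographically first length-2 string in L(M) \ L(N).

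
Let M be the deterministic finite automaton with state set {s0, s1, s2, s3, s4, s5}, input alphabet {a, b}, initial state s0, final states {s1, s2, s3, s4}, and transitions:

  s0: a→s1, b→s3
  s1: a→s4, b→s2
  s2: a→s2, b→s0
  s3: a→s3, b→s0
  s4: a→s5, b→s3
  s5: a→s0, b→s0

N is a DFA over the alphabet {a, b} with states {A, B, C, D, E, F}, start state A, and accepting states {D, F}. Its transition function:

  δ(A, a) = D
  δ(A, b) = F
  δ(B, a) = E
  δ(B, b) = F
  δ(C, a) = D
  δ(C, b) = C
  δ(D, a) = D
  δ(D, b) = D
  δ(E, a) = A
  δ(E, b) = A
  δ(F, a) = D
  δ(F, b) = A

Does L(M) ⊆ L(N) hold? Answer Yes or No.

Exploring the product automaton M × N from the start pair (s0, A), following both machines on each input symbol, reaches 8 state pairs: (s0, A), (s1, D), (s3, F), (s4, D), (s2, D), (s3, D), (s5, D), (s0, D).
M accepts in {s1, s2, s3, s4} and N accepts in {D, F}. The reachable pairs whose M-component is accepting are (s1, D), (s3, F), (s4, D), (s2, D), (s3, D); in each of them the N-component is accepting too, so the product for L(M) \ L(N) (M-component accepting, N-component rejecting) has no reachable accepting pair and the difference is empty.
Hence every string in L(M) is also in L(N).

Yes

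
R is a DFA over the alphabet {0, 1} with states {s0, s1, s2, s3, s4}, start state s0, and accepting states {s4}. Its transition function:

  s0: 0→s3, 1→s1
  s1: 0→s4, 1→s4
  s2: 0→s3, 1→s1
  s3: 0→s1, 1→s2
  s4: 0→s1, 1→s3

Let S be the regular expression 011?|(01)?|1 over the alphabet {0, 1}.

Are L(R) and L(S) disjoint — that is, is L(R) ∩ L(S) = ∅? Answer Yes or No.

Converting the expression S to a DFA (subset construction, then merging equivalent states) gives the minimal DFA with states {r0, r1, r2, r3, r4}, start state r0, accepting states {r0, r2, r4} and transitions r0: 0→r1, 1→r2; r1: 0→r3, 1→r4; r2: 0→r3, 1→r3; r3: 0→r3, 1→r3; r4: 0→r3, 1→r2.
Exploring the product automaton R × S from the start pair (s0, r0), following both machines on each input symbol, reaches 8 state pairs: (s0, r0), (s3, r1), (s1, r2), (s1, r3), (s2, r4), (s4, r3), (s3, r3), (s2, r3).
R accepts in {s4} and S accepts in {r0, r2, r4}; no reachable pair has both components accepting, so no string drives both machines to acceptance simultaneously and L(R) ∩ L(S) = ∅.
So no string is accepted by both, and the intersection is empty.

Yes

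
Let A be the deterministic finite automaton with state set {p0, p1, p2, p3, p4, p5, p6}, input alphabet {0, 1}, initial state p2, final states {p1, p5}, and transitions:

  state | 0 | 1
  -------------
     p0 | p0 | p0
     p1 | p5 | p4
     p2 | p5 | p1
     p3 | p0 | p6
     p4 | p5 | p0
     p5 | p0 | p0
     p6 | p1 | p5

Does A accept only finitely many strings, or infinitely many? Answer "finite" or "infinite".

finite

The useful states (reachable from p2 and able to reach an accepting state) are {p1, p2, p4, p5}.
Restricted to these states the transition graph has no cycle, so every accepting path has bounded length and L is finite.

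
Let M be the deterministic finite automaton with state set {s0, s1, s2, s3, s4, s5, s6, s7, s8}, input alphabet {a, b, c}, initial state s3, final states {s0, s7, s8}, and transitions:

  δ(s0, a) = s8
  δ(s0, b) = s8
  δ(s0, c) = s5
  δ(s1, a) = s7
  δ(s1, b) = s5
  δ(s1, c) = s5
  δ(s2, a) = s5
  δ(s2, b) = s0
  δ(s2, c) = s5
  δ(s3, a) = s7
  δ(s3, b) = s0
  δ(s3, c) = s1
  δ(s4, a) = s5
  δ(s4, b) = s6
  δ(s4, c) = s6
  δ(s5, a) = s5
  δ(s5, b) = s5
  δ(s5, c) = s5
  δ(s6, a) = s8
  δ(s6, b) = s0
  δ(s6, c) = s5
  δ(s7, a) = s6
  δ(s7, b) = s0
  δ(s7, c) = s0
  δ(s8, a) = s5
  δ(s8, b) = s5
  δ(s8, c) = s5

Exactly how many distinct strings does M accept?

25

The useful subgraph on states {s0, s1, s3, s6, s7, s8} is acyclic, so L(M) is finite; the longest accepting path visits 6 useful states, giving maximum string length 5.
Counting accepting paths from s3 by length: 2 of length 1, 5 of length 2, 8 of length 3, 8 of length 4, 2 of length 5. Total 25.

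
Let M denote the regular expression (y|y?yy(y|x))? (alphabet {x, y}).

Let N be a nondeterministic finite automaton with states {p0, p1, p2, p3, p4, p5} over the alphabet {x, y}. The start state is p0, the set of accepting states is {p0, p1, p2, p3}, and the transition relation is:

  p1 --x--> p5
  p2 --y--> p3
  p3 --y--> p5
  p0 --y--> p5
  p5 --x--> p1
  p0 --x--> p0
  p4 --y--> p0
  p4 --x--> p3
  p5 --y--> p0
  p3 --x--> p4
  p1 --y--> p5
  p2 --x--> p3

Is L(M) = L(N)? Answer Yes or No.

No

The string y is accepted by M but rejected by N.
So L(M) ≠ L(N).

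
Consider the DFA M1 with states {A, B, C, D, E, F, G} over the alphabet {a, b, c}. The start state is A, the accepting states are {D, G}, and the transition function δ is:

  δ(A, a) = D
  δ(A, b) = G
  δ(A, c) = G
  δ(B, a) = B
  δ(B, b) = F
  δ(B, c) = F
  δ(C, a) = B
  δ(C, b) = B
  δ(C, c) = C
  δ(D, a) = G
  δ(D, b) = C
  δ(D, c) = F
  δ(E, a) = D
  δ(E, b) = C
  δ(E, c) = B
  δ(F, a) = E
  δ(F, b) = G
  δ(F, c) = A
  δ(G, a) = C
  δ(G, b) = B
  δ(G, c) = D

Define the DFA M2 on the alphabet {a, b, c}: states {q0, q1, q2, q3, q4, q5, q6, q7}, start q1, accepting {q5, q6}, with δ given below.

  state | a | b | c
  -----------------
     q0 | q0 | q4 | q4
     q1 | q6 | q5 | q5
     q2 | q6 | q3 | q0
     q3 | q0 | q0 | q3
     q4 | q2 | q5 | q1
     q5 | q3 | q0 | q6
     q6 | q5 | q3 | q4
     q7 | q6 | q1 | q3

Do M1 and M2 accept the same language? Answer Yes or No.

Exploring the product automaton M1 × M2 from the start pair (A, q1), following both machines on each input symbol, reaches 7 state pairs: (A, q1), (D, q6), (G, q5), (C, q3), (F, q4), (B, q0), (E, q2).
M1 accepts in {D, G} and M2 accepts in {q5, q6}. In every reachable pair the two components are either both accepting — (D, q6), (G, q5) — or both non-accepting, so no string is accepted by exactly one of the machines: L(M1) \ L(M2) and L(M2) \ L(M1) are both empty.
Hence every string is accepted by M1 iff it is accepted by M2, and the two languages coincide.

Yes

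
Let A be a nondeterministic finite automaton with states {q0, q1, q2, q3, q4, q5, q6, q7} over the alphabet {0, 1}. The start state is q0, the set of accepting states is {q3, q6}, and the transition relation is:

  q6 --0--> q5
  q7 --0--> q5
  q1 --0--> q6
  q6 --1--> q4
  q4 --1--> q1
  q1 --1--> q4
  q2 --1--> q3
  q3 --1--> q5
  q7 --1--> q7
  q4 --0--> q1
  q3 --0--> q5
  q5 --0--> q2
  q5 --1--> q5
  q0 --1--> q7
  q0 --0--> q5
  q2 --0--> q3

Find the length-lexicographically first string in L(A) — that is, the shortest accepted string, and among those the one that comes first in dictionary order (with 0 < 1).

000

A breadth-first search from q0 reaches an accepting state first via the path q0 → q5 → q2 → q3 on input 000.
No string of length < 3 is accepted (BFS exhausts all shorter strings without reaching an accepting state), and 000 is the lexicographically least accepting string of length 3.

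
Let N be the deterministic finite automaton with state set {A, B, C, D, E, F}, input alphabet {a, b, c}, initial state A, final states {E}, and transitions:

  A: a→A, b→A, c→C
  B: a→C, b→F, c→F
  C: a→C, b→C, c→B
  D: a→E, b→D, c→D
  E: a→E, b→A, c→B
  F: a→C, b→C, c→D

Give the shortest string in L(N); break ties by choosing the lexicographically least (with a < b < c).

ccbca

A breadth-first search from A reaches an accepting state first via the path A → C → B → F → D → E on input ccbca.
No string of length < 5 is accepted (BFS exhausts all shorter strings without reaching an accepting state), and ccbca is the lexicographically least accepting string of length 5.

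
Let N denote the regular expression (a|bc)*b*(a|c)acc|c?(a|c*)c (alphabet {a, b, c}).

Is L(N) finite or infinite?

The expression contains a Kleene star applied to a subexpression that matches at least one nonempty string, so it matches strings of unbounded length.
Hence L(N) is infinite.

infinite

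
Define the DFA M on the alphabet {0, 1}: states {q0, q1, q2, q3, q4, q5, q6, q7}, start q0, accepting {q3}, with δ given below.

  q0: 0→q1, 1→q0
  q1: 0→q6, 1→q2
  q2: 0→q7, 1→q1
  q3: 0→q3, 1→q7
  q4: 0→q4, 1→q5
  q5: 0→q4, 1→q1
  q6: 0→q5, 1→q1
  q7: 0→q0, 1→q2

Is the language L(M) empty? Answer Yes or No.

The states reachable from the start state are {q0, q1, q2, q4, q5, q6, q7}.
None of the accepting states {q3} is reachable, so no string is accepted and L(M) = ∅.

Yes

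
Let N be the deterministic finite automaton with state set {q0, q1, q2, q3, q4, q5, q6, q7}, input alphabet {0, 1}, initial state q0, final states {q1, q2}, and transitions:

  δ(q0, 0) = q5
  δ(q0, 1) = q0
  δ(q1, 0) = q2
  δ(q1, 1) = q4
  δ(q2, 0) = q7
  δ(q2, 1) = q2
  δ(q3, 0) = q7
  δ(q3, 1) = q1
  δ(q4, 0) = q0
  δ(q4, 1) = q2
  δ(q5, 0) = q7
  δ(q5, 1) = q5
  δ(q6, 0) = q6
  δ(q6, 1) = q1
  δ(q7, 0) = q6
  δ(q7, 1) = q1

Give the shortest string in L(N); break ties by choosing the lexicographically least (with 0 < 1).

001

A breadth-first search from q0 reaches an accepting state first via the path q0 → q5 → q7 → q1 on input 001.
No string of length < 3 is accepted (BFS exhausts all shorter strings without reaching an accepting state), and 001 is the lexicographically least accepting string of length 3.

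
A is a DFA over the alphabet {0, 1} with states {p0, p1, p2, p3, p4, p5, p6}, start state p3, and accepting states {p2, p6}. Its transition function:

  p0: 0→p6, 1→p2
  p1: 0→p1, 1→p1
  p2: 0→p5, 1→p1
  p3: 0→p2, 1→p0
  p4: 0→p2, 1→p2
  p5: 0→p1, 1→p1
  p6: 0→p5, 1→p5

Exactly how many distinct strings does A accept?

3

The useful subgraph on states {p0, p2, p3, p6} is acyclic, so L(A) is finite; the longest accepting path visits 3 useful states, giving maximum string length 2.
Counting accepting paths from p3 by length: 1 of length 1, 2 of length 2. Total 3.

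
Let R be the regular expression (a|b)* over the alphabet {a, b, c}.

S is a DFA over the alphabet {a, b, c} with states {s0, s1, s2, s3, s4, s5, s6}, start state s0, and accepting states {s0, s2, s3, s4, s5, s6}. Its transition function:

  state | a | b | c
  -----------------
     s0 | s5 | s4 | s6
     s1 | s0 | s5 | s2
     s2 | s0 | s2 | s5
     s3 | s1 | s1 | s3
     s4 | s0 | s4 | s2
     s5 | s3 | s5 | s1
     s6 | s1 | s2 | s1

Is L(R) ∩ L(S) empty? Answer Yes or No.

No

The empty string ε is accepted by both R and S.
Hence L(R) ∩ L(S) ≠ ∅.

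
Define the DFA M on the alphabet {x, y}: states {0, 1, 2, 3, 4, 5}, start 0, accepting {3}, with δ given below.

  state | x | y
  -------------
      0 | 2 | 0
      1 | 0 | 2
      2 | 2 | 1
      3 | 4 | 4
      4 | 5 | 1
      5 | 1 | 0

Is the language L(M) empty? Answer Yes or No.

Yes

The states reachable from the start state are {0, 1, 2}.
None of the accepting states {3} is reachable, so no string is accepted and L(M) = ∅.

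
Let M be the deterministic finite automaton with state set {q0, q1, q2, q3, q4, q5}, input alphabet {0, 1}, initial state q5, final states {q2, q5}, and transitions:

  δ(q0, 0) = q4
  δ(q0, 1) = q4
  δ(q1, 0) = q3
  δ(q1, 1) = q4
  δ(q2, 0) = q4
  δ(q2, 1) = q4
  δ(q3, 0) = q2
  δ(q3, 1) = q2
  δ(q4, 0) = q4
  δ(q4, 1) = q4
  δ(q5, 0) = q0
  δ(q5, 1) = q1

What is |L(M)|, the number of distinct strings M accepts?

3

The useful subgraph on states {q1, q2, q3, q5} is acyclic, so L(M) is finite; the longest accepting path visits 4 useful states, giving maximum string length 3.
Counting accepting paths from q5 by length: 1 of length 0, 2 of length 3. Total 3.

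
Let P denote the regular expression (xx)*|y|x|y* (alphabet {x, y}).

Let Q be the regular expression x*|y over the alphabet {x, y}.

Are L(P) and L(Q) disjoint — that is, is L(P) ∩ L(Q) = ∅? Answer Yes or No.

No

The empty string ε is accepted by both P and Q.
Hence L(P) ∩ L(Q) ≠ ∅.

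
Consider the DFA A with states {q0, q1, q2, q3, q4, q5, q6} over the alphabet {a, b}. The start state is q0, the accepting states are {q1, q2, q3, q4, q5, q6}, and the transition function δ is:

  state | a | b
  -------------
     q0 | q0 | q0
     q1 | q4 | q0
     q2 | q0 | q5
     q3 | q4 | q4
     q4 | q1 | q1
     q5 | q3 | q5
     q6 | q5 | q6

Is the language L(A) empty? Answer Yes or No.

The states reachable from the start state are {q0}.
None of the accepting states {q1, q2, q3, q4, q5, q6} is reachable, so no string is accepted and L(A) = ∅.

Yes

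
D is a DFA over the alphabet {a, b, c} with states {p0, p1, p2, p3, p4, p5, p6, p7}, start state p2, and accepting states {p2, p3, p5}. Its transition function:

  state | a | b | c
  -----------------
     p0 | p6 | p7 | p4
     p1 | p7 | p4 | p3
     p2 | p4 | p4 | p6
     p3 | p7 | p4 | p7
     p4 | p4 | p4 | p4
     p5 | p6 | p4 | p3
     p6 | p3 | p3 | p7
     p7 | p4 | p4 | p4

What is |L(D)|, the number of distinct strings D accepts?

The useful subgraph on states {p2, p3, p6} is acyclic, so L(D) is finite; the longest accepting path visits 3 useful states, giving maximum string length 2.
Counting accepting paths from p2 by length: 1 of length 0, 2 of length 2. Total 3.

3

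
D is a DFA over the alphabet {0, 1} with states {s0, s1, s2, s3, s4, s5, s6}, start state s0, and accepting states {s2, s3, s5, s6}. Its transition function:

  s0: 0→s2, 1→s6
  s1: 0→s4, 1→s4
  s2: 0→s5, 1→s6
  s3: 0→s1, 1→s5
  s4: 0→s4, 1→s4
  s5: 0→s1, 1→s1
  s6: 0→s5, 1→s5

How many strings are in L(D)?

The useful subgraph on states {s0, s2, s5, s6} is acyclic, so L(D) is finite; the longest accepting path visits 4 useful states, giving maximum string length 3.
Counting accepting paths from s0 by length: 2 of length 1, 4 of length 2, 2 of length 3. Total 8.

8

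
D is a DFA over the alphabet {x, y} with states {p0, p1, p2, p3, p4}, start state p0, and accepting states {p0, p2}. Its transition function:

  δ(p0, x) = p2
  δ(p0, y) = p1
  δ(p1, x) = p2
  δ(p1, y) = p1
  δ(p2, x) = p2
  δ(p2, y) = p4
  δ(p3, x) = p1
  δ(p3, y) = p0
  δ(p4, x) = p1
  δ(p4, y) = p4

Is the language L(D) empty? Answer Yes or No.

The empty string ε is accepted: the run p0 ends in the accepting state p0.
Since at least one string is accepted, L(D) is not empty.

No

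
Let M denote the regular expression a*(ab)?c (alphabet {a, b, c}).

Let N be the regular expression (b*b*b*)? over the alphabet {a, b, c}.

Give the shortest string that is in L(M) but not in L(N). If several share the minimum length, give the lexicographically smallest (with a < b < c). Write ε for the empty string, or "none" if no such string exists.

c

The string c is accepted by M but not by N.
No shorter string lies in the difference, and c is the lexicographically first length-1 string in L(M) \ L(N).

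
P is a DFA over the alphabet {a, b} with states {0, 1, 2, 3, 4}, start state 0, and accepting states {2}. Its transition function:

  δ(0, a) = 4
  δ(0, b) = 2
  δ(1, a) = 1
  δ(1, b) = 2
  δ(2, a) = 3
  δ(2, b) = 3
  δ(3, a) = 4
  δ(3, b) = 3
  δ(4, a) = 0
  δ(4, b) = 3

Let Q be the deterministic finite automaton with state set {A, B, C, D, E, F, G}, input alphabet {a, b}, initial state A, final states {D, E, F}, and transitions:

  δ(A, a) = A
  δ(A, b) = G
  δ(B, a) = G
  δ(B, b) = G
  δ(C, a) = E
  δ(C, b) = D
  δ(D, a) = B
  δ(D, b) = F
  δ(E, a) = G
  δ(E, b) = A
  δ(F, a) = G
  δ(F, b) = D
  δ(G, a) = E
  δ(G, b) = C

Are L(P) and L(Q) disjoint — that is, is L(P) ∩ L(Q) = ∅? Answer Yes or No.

Exploring the product automaton P × Q from the start pair (0, A), following both machines on each input symbol, reaches 16 state pairs: (0, A), (4, A), (2, G), (3, G), (3, E), (3, C), (4, E), (4, G), (3, A), (3, D), (0, G), (0, E), (4, B), (3, F), (2, C), (2, A).
P accepts in {2} and Q accepts in {D, E, F}; no reachable pair has both components accepting, so no string drives both machines to acceptance simultaneously and L(P) ∩ L(Q) = ∅.
So no string is accepted by both, and the intersection is empty.

Yes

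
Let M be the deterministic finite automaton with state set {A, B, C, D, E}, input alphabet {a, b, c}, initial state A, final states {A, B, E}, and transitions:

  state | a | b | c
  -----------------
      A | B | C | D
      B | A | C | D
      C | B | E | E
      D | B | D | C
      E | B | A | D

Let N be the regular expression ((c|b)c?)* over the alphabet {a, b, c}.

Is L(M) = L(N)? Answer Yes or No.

No

The string a is accepted by M but rejected by N.
So L(M) ≠ L(N).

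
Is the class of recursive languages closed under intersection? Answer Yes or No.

Yes

Run both deciders on the input and accept iff both accept; the combined machine always halts.
So the recursive languages are closed under intersection.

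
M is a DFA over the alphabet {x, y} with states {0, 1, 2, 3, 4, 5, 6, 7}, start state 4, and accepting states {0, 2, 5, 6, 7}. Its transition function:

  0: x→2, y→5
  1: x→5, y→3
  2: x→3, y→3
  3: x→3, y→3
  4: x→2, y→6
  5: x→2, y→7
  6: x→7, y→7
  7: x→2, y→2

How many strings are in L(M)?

The useful subgraph on states {2, 4, 6, 7} is acyclic, so L(M) is finite; the longest accepting path visits 4 useful states, giving maximum string length 3.
Counting accepting paths from 4 by length: 2 of length 1, 2 of length 2, 4 of length 3. Total 8.

8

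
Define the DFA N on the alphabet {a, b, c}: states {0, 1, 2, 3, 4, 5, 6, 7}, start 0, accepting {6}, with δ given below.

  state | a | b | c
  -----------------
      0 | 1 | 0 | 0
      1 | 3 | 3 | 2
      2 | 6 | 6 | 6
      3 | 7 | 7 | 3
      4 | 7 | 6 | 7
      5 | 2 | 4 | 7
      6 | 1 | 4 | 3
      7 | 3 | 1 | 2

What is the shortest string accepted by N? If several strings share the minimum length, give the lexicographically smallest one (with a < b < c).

A breadth-first search from 0 reaches an accepting state first via the path 0 → 1 → 2 → 6 on input aca.
No string of length < 3 is accepted (BFS exhausts all shorter strings without reaching an accepting state), and aca is the lexicographically least accepting string of length 3.

aca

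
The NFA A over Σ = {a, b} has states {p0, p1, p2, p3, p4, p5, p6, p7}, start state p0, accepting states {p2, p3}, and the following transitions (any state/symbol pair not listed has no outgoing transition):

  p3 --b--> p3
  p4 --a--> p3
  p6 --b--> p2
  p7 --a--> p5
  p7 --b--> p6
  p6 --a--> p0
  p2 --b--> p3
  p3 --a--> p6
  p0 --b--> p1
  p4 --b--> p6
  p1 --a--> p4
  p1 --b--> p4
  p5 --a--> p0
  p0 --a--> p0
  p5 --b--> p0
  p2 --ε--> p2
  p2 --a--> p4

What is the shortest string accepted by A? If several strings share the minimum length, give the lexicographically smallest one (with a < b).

A breadth-first search from p0 reaches an accepting state first via the path p0 → p1 → p4 → p3 on input baa.
No string of length < 3 is accepted (BFS exhausts all shorter strings without reaching an accepting state), and baa is the lexicographically least accepting string of length 3.

baa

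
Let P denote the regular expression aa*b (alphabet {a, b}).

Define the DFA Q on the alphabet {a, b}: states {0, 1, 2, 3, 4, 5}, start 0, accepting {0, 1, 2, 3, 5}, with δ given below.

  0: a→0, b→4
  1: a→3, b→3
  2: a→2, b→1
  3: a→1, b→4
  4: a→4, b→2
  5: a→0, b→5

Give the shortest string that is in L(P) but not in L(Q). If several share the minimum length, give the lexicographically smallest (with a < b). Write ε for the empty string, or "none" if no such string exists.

ab

The string ab is accepted by P but not by Q.
No shorter string lies in the difference, and ab is the lexicographically first length-2 string in L(P) \ L(Q).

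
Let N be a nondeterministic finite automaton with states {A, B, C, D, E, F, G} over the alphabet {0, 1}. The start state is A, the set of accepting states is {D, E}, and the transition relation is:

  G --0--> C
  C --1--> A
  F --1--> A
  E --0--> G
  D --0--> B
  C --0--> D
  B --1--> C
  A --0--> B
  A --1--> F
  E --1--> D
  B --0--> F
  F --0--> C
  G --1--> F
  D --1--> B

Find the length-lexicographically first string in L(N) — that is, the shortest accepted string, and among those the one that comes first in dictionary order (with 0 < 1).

010

A breadth-first search from A reaches an accepting state first via the path A → B → C → D on input 010.
No string of length < 3 is accepted (BFS exhausts all shorter strings without reaching an accepting state), and 010 is the lexicographically least accepting string of length 3.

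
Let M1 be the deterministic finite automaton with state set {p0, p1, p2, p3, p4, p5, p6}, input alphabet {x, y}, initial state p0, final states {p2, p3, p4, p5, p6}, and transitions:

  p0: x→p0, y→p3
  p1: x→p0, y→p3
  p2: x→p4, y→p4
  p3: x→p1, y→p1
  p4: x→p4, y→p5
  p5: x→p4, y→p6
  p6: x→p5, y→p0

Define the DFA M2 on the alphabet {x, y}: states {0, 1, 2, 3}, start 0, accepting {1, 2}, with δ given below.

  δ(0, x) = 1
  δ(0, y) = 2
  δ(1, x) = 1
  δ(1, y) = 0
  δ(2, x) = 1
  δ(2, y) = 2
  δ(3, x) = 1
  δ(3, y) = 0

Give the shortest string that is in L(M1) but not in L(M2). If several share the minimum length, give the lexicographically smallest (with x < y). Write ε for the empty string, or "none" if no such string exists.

The string xy is accepted by M1 but not by M2.
No shorter string lies in the difference, and xy is the lexicographically first length-2 string in L(M1) \ L(M2).

xy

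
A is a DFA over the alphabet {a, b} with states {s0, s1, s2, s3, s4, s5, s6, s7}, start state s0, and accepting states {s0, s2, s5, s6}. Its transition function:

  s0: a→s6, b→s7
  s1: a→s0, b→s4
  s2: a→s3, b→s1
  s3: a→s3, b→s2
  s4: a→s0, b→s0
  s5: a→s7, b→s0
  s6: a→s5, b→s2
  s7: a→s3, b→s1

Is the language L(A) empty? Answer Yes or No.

The empty string ε is accepted: the run s0 ends in the accepting state s0.
Since at least one string is accepted, L(A) is not empty.

No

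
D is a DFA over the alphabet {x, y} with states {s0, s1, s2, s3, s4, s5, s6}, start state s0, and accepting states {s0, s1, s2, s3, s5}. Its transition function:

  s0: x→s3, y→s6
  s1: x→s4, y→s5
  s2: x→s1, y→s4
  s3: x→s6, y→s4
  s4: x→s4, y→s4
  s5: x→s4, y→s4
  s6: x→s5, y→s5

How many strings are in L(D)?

The useful subgraph on states {s0, s3, s5, s6} is acyclic, so L(D) is finite; the longest accepting path visits 4 useful states, giving maximum string length 3.
Counting accepting paths from s0 by length: 1 of length 0, 1 of length 1, 2 of length 2, 2 of length 3. Total 6.

6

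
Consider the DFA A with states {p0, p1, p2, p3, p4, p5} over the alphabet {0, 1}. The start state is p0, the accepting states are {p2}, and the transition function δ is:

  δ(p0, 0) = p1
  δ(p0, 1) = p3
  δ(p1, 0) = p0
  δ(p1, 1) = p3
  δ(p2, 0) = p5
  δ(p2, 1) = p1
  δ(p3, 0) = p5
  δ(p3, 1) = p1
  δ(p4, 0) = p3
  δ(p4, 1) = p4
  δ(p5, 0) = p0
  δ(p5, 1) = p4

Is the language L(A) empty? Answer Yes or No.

Yes

The states reachable from the start state are {p0, p1, p3, p4, p5}.
None of the accepting states {p2} is reachable, so no string is accepted and L(A) = ∅.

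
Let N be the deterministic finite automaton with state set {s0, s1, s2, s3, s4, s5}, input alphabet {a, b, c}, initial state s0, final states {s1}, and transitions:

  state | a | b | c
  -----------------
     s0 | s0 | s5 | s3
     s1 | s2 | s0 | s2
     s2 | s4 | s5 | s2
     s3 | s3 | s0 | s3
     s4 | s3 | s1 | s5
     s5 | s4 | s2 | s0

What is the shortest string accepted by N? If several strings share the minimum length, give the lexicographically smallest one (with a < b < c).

A breadth-first search from s0 reaches an accepting state first via the path s0 → s5 → s4 → s1 on input bab.
No string of length < 3 is accepted (BFS exhausts all shorter strings without reaching an accepting state), and bab is the lexicographically least accepting string of length 3.

bab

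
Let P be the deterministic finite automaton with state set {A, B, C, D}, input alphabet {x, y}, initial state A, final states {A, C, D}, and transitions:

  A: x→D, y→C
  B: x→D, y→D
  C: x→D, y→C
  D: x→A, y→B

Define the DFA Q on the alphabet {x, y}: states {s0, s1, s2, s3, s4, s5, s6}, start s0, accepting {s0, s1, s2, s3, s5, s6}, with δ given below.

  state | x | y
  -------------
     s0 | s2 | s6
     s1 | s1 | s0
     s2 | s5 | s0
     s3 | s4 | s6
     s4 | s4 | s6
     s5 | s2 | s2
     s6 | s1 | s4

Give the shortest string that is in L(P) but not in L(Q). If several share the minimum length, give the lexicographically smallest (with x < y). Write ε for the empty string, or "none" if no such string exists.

yy

The string yy is accepted by P but not by Q.
No shorter string lies in the difference, and yy is the lexicographically first length-2 string in L(P) \ L(Q).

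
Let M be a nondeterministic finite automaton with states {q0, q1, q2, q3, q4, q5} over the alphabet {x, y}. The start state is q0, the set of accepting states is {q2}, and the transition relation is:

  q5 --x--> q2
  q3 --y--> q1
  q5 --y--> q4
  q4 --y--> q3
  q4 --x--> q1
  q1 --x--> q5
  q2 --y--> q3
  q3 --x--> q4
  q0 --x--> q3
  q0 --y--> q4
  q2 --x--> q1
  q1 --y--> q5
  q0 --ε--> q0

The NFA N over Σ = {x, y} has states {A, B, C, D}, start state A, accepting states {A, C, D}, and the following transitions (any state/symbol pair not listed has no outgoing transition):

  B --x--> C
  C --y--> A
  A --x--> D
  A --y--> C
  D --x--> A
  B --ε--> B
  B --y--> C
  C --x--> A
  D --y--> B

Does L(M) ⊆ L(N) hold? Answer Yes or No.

Exploring the product automaton M × N from the start pair (q0, A), following both machines on each input symbol, reaches 20 state pairs: (q0, A), (q3, D), (q4, C), (q4, A), (q1, B), (q1, A), (q3, A), (q1, D), (q3, C), (q5, C), (q5, D), (q4, D), (q1, C), (q5, A), (q5, B), (q2, A), (q4, B), (q3, B), (q2, D), (q2, C).
M accepts in {q2} and N accepts in {A, C, D}. The reachable pairs whose M-component is accepting are (q2, A), (q2, D), (q2, C); in each of them the N-component is accepting too, so the product for L(M) \ L(N) (M-component accepting, N-component rejecting) has no reachable accepting pair and the difference is empty.
Hence every string in L(M) is also in L(N).

Yes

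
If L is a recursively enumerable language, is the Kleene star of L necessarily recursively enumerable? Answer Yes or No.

Yes

Dovetail over all factorisations of the input into blocks and all step bounds, running the recogniser for L on every block of a factorisation; accept if some factorisation has all of its blocks accepted.
So the recursively enumerable languages are closed under Kleene star.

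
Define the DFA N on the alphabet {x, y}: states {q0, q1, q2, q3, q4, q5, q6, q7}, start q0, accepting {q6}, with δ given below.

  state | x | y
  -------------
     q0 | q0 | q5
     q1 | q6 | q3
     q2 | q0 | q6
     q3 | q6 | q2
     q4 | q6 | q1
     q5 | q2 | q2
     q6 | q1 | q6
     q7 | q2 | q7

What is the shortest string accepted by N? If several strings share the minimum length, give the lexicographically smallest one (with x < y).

yxy

A breadth-first search from q0 reaches an accepting state first via the path q0 → q5 → q2 → q6 on input yxy.
No string of length < 3 is accepted (BFS exhausts all shorter strings without reaching an accepting state), and yxy is the lexicographically least accepting string of length 3.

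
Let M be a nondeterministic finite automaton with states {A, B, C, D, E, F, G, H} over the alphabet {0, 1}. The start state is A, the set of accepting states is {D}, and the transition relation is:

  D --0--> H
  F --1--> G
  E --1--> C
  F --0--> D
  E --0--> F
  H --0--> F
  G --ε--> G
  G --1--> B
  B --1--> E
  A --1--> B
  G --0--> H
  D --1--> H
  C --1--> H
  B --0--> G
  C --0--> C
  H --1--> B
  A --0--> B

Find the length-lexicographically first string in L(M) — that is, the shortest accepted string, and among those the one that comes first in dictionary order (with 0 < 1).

A breadth-first search from A reaches an accepting state first via the path A → B → E → F → D on input 0100.
No string of length < 4 is accepted (BFS exhausts all shorter strings without reaching an accepting state), and 0100 is the lexicographically least accepting string of length 4.

0100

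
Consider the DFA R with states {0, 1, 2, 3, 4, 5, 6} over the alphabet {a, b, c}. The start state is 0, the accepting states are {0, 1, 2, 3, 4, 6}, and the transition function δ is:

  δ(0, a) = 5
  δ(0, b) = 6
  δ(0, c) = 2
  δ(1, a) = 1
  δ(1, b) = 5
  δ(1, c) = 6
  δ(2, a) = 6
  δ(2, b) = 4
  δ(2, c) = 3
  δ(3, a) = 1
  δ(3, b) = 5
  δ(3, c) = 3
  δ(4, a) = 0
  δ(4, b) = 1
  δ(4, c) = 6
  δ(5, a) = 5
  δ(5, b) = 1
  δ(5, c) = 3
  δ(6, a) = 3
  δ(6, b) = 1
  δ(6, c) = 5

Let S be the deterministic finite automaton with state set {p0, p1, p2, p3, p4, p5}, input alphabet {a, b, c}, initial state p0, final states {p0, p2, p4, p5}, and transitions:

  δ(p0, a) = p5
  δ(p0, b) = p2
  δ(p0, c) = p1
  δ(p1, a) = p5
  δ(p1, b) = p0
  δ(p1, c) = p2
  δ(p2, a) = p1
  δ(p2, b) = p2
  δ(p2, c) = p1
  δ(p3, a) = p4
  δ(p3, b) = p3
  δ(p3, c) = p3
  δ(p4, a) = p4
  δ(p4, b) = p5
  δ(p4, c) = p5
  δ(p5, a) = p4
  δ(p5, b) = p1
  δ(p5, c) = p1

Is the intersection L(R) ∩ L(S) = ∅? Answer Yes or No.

No

The empty string ε is accepted by both R and S.
Hence L(R) ∩ L(S) ≠ ∅.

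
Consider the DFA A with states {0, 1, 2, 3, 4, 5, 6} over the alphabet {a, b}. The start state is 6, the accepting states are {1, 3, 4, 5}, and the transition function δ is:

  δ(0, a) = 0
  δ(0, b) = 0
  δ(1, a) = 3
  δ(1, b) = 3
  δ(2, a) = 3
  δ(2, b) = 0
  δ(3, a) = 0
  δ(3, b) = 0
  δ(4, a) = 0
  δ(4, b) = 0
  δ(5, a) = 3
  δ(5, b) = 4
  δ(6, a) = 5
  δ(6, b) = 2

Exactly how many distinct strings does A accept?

4

The useful subgraph on states {2, 3, 4, 5, 6} is acyclic, so L(A) is finite; the longest accepting path visits 3 useful states, giving maximum string length 2.
Counting accepting paths from 6 by length: 1 of length 1, 3 of length 2. Total 4.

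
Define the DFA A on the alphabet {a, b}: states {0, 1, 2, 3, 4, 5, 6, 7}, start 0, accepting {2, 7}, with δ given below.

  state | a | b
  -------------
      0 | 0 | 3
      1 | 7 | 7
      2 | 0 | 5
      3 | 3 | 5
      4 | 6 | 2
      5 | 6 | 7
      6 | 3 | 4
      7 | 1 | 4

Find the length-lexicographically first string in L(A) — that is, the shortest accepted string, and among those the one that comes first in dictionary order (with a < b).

bbb

A breadth-first search from 0 reaches an accepting state first via the path 0 → 3 → 5 → 7 on input bbb.
No string of length < 3 is accepted (BFS exhausts all shorter strings without reaching an accepting state), and bbb is the lexicographically least accepting string of length 3.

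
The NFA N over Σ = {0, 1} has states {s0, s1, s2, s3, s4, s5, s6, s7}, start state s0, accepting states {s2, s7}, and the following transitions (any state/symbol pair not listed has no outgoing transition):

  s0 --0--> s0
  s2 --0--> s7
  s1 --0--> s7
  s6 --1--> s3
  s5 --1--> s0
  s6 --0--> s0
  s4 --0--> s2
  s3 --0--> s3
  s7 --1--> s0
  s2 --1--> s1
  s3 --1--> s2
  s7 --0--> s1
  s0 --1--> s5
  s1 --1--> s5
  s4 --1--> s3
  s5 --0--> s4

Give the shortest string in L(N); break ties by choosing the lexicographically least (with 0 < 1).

A breadth-first search from s0 reaches an accepting state first via the path s0 → s5 → s4 → s2 on input 100.
No string of length < 3 is accepted (BFS exhausts all shorter strings without reaching an accepting state), and 100 is the lexicographically least accepting string of length 3.

100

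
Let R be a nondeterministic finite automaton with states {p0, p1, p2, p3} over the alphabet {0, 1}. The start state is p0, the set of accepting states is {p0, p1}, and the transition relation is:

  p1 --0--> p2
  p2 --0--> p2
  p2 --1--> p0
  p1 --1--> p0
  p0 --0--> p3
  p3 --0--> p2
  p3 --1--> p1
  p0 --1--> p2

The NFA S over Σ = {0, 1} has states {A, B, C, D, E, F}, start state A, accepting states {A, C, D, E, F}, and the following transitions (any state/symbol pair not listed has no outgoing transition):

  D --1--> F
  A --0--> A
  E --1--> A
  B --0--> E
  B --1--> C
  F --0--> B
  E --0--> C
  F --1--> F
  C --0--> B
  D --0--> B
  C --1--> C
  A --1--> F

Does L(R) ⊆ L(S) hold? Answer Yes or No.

Exploring the product automaton R × S from the start pair (p0, A), following both machines on each input symbol, reaches 12 state pairs: (p0, A), (p3, A), (p2, F), (p2, A), (p1, F), (p2, B), (p0, F), (p2, E), (p0, C), (p3, B), (p2, C), (p1, C).
R accepts in {p0, p1} and S accepts in {A, C, D, E, F}. The reachable pairs whose R-component is accepting are (p0, A), (p1, F), (p0, F), (p0, C), (p1, C); in each of them the S-component is accepting too, so the product for L(R) \ L(S) (R-component accepting, S-component rejecting) has no reachable accepting pair and the difference is empty.
Hence every string in L(R) is also in L(S).

Yes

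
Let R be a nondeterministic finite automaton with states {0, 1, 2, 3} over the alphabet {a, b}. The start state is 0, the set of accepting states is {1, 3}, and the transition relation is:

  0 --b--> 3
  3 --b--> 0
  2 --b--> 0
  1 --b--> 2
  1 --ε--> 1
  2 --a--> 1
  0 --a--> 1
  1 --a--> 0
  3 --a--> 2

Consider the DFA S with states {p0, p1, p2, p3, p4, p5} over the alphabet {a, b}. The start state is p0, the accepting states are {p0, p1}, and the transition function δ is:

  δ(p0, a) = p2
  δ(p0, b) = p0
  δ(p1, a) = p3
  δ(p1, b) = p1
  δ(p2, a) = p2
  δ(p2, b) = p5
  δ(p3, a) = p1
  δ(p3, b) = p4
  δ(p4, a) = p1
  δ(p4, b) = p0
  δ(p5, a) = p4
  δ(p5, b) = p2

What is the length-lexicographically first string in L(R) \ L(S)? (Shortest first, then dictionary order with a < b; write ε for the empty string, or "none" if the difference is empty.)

The string a is accepted by R but not by S.
No shorter string lies in the difference, and a is the lexicographically first length-1 string in L(R) \ L(S).

a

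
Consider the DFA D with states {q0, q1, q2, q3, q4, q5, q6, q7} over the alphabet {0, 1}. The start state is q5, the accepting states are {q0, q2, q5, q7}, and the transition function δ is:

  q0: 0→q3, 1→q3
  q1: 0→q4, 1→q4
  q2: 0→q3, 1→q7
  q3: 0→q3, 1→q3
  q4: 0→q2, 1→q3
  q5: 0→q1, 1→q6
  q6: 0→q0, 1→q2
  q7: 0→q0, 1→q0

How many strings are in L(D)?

14

The useful subgraph on states {q0, q1, q2, q4, q5, q6, q7} is acyclic, so L(D) is finite; the longest accepting path visits 6 useful states, giving maximum string length 5.
Counting accepting paths from q5 by length: 1 of length 0, 2 of length 2, 3 of length 3, 4 of length 4, 4 of length 5. Total 14.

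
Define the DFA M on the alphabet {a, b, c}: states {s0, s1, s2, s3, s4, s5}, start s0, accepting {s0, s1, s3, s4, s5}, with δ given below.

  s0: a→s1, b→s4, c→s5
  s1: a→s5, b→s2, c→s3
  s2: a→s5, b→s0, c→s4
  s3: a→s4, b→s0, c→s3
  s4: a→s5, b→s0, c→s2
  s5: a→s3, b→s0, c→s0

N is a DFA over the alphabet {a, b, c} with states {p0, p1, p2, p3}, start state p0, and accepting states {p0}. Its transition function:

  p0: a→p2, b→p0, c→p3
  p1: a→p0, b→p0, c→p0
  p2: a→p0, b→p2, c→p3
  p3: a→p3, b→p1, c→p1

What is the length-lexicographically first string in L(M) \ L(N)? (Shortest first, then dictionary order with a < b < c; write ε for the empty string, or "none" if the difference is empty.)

a

The string a is accepted by M but not by N.
No shorter string lies in the difference, and a is the lexicographically first length-1 string in L(M) \ L(N).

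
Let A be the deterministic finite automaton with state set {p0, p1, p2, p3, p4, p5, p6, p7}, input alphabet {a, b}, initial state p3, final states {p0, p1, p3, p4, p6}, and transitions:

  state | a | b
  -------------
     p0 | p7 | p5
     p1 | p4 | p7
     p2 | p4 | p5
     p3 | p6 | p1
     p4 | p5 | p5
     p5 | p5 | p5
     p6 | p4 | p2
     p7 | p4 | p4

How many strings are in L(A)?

8

The useful subgraph on states {p1, p2, p3, p4, p6, p7} is acyclic, so L(A) is finite; the longest accepting path visits 4 useful states, giving maximum string length 3.
Counting accepting paths from p3 by length: 1 of length 0, 2 of length 1, 2 of length 2, 3 of length 3. Total 8.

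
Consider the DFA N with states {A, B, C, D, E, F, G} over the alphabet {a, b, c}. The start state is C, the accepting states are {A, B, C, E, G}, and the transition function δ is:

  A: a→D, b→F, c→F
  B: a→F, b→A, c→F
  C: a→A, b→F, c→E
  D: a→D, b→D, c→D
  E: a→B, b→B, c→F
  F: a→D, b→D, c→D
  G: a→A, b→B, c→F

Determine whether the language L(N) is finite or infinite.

finite

The useful states (reachable from C and able to reach an accepting state) are {A, B, C, E}.
Restricted to these states the transition graph has no cycle, so every accepting path has bounded length and L is finite.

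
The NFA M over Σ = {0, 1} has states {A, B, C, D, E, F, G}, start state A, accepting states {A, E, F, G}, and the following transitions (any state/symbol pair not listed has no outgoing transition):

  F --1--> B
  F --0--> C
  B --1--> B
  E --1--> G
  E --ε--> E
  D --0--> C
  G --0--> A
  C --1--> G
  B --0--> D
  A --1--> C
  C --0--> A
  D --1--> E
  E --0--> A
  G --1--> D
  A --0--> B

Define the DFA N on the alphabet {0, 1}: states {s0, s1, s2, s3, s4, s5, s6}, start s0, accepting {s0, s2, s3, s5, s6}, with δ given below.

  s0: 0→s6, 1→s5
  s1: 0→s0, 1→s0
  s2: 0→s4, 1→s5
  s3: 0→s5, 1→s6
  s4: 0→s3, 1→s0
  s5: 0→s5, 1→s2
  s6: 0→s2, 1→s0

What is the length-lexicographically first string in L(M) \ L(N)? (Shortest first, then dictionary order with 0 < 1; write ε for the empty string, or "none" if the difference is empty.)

The string 110 is accepted by M but not by N.
No shorter string lies in the difference, and 110 is the lexicographically first length-3 string in L(M) \ L(N).

110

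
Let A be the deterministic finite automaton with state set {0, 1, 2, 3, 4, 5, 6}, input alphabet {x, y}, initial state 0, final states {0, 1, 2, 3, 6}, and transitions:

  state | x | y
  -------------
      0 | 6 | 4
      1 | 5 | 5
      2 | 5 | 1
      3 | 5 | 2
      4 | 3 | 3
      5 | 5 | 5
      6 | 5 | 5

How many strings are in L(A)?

The useful subgraph on states {0, 1, 2, 3, 4, 6} is acyclic, so L(A) is finite; the longest accepting path visits 5 useful states, giving maximum string length 4.
Counting accepting paths from 0 by length: 1 of length 0, 1 of length 1, 2 of length 2, 2 of length 3, 2 of length 4. Total 8.

8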